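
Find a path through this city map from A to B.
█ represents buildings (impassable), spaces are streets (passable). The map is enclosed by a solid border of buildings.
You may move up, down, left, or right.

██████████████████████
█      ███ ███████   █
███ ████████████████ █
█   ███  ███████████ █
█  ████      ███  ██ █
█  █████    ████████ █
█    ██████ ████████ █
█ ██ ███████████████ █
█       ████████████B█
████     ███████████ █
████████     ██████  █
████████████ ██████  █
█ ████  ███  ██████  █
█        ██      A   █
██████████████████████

Finding the shortest path from A to B:
Movement: cardinal only
Path length: 8 steps
Directions: right → right → up → up → up → right → up → up

Solution:

██████████████████████
█      ███ ███████   █
███ ████████████████ █
█   ███  ███████████ █
█  ████      ███  ██ █
█  █████    ████████ █
█    ██████ ████████ █
█ ██ ███████████████ █
█       ████████████B█
████     ███████████↑█
████████     ██████↱↑█
████████████ ██████↑ █
█ ████  ███  ██████↑ █
█        ██      A→↑ █
██████████████████████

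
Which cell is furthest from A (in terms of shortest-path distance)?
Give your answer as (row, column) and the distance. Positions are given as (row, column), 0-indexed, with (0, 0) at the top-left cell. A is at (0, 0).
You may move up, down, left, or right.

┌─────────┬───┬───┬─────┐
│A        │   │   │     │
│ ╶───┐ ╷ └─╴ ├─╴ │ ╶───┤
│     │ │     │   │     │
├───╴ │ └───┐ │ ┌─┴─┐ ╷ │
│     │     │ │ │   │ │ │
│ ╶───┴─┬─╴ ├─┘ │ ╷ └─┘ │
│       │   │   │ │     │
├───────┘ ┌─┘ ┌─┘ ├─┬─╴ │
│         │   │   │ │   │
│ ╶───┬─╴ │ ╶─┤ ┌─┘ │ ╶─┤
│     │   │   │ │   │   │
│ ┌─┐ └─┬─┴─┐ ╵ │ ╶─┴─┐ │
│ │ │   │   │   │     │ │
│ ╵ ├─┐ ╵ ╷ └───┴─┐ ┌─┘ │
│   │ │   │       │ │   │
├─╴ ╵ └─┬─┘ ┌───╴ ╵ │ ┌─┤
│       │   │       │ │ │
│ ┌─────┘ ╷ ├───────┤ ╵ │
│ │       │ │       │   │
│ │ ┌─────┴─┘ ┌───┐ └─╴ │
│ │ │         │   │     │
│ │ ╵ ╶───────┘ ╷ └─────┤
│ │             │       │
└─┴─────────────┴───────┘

Computing BFS distances from A to all cells:
Furthest cell: (0, 7)
Distance: 77 steps

Path from A to the furthest cell:

┌─────────┬───┬───┬─────┐
│A → → ↓  │   │B ↰│     │
│ ╶───┐ ╷ └─╴ ├─╴ │ ╶───┤
│     │↓│     │↱ ↑│     │
├───╴ │ └───┐ │ ┌─┴─┐ ╷ │
│     │↳ → ↓│ │↑│↓ ↰│ │ │
│ ╶───┴─┬─╴ ├─┘ │ ╷ └─┘ │
│       │↓ ↲│↱ ↑│↓│↑ ← ↰│
├───────┘ ┌─┘ ┌─┘ ├─┬─╴ │
│↓ ← ← ← ↲│↱ ↑│↓ ↲│ │↱ ↑│
│ ╶───┬─╴ │ ╶─┤ ┌─┘ │ ╶─┤
│↳ → ↓│   │↑ ↰│↓│   │↑ ↰│
│ ┌─┐ └─┬─┴─┐ ╵ │ ╶─┴─┐ │
│ │ │↳ ↓│↱ ↓│↑ ↲│     │↑│
│ ╵ ├─┐ ╵ ╷ └───┴─┐ ┌─┘ │
│   │ │↳ ↑│↓      │ │↱ ↑│
├─╴ ╵ └─┬─┘ ┌───╴ ╵ │ ┌─┤
│       │↓ ↲│       │↑│ │
│ ┌─────┘ ╷ ├───────┤ ╵ │
│ │↓ ← ← ↲│ │↱ → → ↓│↑ ↰│
│ │ ┌─────┴─┘ ┌───┐ └─╴ │
│ │↓│↱ → → → ↑│   │↳ → ↑│
│ │ ╵ ╶───────┘ ╷ └─────┤
│ │↳ ↑          │       │
└─┴─────────────┴───────┘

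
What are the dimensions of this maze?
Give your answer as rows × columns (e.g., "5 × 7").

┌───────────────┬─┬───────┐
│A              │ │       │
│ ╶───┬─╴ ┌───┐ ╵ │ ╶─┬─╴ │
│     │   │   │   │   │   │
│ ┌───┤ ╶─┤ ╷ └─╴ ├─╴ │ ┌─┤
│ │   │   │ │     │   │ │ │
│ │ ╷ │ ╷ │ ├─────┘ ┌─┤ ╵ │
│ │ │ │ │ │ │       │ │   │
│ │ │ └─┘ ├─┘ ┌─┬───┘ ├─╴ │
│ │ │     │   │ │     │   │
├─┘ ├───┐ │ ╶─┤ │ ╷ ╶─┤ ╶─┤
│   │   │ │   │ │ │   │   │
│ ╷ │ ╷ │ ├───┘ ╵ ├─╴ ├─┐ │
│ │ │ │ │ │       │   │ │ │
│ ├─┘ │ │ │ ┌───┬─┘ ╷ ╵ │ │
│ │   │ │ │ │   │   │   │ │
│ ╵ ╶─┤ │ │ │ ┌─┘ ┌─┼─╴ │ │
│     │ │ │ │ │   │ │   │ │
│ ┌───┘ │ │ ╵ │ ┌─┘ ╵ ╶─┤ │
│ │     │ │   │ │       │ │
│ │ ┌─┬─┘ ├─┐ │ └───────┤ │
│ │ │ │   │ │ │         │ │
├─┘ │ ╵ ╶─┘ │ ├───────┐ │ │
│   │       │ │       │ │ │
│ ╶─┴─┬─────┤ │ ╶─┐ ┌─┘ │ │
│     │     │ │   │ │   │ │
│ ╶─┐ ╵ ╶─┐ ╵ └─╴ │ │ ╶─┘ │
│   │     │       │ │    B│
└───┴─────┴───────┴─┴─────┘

Counting the maze dimensions:
Rows (vertical): 14
Columns (horizontal): 13
Dimensions: 14 × 13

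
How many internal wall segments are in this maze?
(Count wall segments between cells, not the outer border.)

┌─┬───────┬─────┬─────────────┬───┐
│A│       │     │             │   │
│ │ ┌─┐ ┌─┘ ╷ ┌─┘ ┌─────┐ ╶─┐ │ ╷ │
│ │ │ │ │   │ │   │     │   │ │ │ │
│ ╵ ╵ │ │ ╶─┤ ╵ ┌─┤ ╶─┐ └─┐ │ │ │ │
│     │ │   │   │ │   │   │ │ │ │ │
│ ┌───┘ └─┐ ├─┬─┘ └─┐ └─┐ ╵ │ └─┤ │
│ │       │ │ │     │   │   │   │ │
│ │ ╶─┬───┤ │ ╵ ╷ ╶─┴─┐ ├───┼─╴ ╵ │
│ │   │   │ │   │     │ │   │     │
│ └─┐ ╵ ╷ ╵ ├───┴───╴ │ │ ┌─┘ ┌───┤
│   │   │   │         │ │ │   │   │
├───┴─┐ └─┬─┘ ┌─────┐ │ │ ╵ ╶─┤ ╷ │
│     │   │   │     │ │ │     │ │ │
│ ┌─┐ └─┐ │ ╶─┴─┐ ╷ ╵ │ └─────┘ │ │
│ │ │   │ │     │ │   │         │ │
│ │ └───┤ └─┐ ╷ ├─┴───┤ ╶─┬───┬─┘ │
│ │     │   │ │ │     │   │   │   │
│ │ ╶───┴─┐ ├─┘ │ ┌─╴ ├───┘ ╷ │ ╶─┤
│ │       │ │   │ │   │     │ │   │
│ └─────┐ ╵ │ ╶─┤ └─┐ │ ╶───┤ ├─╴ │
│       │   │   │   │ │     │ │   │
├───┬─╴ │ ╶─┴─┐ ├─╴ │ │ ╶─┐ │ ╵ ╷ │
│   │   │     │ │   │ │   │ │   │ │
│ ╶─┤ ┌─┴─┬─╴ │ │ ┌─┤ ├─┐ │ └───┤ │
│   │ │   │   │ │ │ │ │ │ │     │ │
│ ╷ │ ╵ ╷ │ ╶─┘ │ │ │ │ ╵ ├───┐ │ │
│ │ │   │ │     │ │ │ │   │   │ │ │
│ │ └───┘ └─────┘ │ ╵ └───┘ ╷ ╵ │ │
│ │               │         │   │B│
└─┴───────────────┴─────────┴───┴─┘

Counting internal wall segments:
Total internal walls: 224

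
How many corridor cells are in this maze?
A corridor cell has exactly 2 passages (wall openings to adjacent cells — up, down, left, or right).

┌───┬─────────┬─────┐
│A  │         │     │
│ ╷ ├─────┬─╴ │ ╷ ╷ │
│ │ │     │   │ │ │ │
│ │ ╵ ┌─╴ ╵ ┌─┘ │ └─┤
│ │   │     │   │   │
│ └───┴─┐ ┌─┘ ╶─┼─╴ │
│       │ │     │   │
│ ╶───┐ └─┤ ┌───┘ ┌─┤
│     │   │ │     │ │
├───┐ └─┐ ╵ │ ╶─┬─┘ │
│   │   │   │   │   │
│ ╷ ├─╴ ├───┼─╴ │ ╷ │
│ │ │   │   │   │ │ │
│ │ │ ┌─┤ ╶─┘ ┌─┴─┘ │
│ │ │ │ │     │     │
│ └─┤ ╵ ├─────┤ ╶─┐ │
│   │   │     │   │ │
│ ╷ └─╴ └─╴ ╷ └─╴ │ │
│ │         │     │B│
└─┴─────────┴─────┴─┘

Counting cells with exactly 2 passages:
Total corridor cells: 77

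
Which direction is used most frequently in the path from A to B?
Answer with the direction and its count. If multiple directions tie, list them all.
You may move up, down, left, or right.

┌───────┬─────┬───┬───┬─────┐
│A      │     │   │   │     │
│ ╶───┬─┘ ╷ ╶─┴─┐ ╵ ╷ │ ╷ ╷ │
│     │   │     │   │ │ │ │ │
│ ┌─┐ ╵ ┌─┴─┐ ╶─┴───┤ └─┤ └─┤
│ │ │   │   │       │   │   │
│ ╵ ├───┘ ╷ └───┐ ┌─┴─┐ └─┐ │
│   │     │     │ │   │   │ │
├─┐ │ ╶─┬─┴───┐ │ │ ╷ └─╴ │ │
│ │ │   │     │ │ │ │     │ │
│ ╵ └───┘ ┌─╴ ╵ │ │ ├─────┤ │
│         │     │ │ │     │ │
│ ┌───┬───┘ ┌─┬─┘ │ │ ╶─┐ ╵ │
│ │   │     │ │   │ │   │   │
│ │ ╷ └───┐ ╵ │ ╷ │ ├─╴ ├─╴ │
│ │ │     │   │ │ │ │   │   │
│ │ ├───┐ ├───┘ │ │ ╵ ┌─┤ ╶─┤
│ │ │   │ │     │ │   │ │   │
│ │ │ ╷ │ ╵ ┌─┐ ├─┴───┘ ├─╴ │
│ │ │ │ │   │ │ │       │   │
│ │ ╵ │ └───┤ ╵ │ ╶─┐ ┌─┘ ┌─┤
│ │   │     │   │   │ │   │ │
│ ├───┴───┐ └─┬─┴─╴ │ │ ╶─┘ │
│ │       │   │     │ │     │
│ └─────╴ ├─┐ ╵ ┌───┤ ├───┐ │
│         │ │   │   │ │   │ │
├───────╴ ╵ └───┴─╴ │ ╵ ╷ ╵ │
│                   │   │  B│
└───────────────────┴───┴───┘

Directions: down, right, right, down, right, up, right, up, right, down, right, down, right, right, down, down, down, down, left, down, down, left, left, down, left, up, up, left, left, up, left, down, down, down, down, right, up, up, right, down, down, right, right, down, right, down, right, up, right, right, up, left, up, right, right, down, down, down, down, right, up, right, down, right
Counts: {'down': 24, 'right': 21, 'up': 11, 'left': 8}
Most common: down (24 times)

Solution:

┌───────┬─────┬───┬───┬─────┐
│A      │↱ ↓  │   │   │     │
│ ╶───┬─┘ ╷ ╶─┴─┐ ╵ ╷ │ ╷ ╷ │
│↳ → ↓│↱ ↑│↳ ↓  │   │ │ │ │ │
│ ┌─┐ ╵ ┌─┴─┐ ╶─┴───┤ └─┤ └─┤
│ │ │↳ ↑│   │↳ → ↓  │   │   │
│ ╵ ├───┘ ╷ └───┐ ┌─┴─┐ └─┐ │
│   │     │     │↓│   │   │ │
├─┐ │ ╶─┬─┴───┐ │ │ ╷ └─╴ │ │
│ │ │   │     │ │↓│ │     │ │
│ ╵ └───┘ ┌─╴ ╵ │ │ ├─────┤ │
│         │     │↓│ │     │ │
│ ┌───┬───┘ ┌─┬─┘ │ │ ╶─┐ ╵ │
│ │↓ ↰│     │ │↓ ↲│ │   │   │
│ │ ╷ └───┐ ╵ │ ╷ │ ├─╴ ├─╴ │
│ │↓│↑ ← ↰│   │↓│ │ │   │   │
│ │ ├───┐ ├───┘ │ │ ╵ ┌─┤ ╶─┤
│ │↓│↱ ↓│↑│↓ ← ↲│ │   │ │   │
│ │ │ ╷ │ ╵ ┌─┐ ├─┴───┘ ├─╴ │
│ │↓│↑│↓│↑ ↲│ │ │↱ → ↓  │   │
│ │ ╵ │ └───┤ ╵ │ ╶─┐ ┌─┘ ┌─┤
│ │↳ ↑│↳ → ↓│   │↑ ↰│↓│   │ │
│ ├───┴───┐ └─┬─┴─╴ │ │ ╶─┘ │
│ │       │↳ ↓│↱ → ↑│↓│     │
│ └─────╴ ├─┐ ╵ ┌───┤ ├───┐ │
│         │ │↳ ↑│   │↓│↱ ↓│ │
├───────╴ ╵ └───┴─╴ │ ╵ ╷ ╵ │
│                   │↳ ↑│↳ B│
└───────────────────┴───┴───┘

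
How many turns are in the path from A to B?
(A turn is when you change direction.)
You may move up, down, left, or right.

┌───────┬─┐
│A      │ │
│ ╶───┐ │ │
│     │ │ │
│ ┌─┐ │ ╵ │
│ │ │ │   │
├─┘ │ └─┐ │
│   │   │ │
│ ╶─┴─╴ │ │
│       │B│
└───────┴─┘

Directions: right, right, right, down, down, right, down, down
Number of turns: 3

Solution:

┌───────┬─┐
│A → → ↓│ │
│ ╶───┐ │ │
│     │↓│ │
│ ┌─┐ │ ╵ │
│ │ │ │↳ ↓│
├─┘ │ └─┐ │
│   │   │↓│
│ ╶─┴─╴ │ │
│       │B│
└───────┴─┘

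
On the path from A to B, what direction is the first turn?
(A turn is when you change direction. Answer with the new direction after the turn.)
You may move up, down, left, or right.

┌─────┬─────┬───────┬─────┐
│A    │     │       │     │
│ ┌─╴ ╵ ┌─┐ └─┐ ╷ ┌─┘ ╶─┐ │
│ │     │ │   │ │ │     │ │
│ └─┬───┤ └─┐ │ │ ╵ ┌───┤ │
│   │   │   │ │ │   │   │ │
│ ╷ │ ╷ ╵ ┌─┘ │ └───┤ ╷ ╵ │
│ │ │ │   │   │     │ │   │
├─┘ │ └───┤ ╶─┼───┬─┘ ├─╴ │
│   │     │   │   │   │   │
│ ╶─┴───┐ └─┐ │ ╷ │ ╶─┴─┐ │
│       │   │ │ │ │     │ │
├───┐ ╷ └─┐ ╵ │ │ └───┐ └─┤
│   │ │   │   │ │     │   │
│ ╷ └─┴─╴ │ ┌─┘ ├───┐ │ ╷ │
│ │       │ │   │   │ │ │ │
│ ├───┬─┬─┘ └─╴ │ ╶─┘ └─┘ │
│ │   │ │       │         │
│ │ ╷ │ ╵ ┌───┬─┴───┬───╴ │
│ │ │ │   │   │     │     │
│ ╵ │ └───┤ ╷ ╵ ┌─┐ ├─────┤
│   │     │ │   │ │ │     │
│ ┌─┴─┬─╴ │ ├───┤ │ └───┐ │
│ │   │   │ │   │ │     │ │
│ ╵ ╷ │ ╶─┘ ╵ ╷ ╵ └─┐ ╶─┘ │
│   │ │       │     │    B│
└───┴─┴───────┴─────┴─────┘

Directions: down, down, right, down, down, left, down, right, right, right, down, right, down, left, left, left, up, left, down, down, down, down, right, up, up, right, down, down, right, right, down, left, down, right, right, up, up, up, right, down, right, up, right, right, down, down, right, down, right, right
First turn direction: right

Solution:

┌─────┬─────┬───────┬─────┐
│A    │     │       │     │
│ ┌─╴ ╵ ┌─┐ └─┐ ╷ ┌─┘ ╶─┐ │
│↓│     │ │   │ │ │     │ │
│ └─┬───┤ └─┐ │ │ ╵ ┌───┤ │
│↳ ↓│   │   │ │ │   │   │ │
│ ╷ │ ╷ ╵ ┌─┘ │ └───┤ ╷ ╵ │
│ │↓│ │   │   │     │ │   │
├─┘ │ └───┤ ╶─┼───┬─┘ ├─╴ │
│↓ ↲│     │   │   │   │   │
│ ╶─┴───┐ └─┐ │ ╷ │ ╶─┴─┐ │
│↳ → → ↓│   │ │ │ │     │ │
├───┐ ╷ └─┐ ╵ │ │ └───┐ └─┤
│↓ ↰│ │↳ ↓│   │ │     │   │
│ ╷ └─┴─╴ │ ┌─┘ ├───┐ │ ╷ │
│↓│↑ ← ← ↲│ │   │   │ │ │ │
│ ├───┬─┬─┘ └─╴ │ ╶─┘ └─┘ │
│↓│↱ ↓│ │       │         │
│ │ ╷ │ ╵ ┌───┬─┴───┬───╴ │
│↓│↑│↓│   │↱ ↓│↱ → ↓│     │
│ ╵ │ └───┤ ╷ ╵ ┌─┐ ├─────┤
│↳ ↑│↳ → ↓│↑│↳ ↑│ │↓│     │
│ ┌─┴─┬─╴ │ ├───┤ │ └───┐ │
│ │   │↓ ↲│↑│   │ │↳ ↓  │ │
│ ╵ ╷ │ ╶─┘ ╵ ╷ ╵ └─┐ ╶─┘ │
│   │ │↳ → ↑  │     │↳ → B│
└───┴─┴───────┴─────┴─────┘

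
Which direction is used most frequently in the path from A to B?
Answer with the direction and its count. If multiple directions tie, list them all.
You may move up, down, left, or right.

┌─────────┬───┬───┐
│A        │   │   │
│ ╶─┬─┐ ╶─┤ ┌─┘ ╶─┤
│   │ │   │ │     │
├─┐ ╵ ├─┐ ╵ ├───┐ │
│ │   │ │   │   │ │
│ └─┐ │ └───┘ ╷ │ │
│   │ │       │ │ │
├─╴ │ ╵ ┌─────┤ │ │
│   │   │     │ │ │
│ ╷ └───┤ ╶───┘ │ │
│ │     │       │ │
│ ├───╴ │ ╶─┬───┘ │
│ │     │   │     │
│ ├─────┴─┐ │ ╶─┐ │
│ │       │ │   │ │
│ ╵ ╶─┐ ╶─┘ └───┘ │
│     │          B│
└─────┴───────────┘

Directions: down, right, down, right, down, down, right, up, right, right, right, up, right, down, down, down, left, left, left, down, right, down, down, right, right, right
Counts: {'down': 10, 'right': 11, 'up': 2, 'left': 3}
Most common: right (11 times)

Solution:

┌─────────┬───┬───┐
│A        │   │   │
│ ╶─┬─┐ ╶─┤ ┌─┘ ╶─┤
│↳ ↓│ │   │ │     │
├─┐ ╵ ├─┐ ╵ ├───┐ │
│ │↳ ↓│ │   │↱ ↓│ │
│ └─┐ │ └───┘ ╷ │ │
│   │↓│↱ → → ↑│↓│ │
├─╴ │ ╵ ┌─────┤ │ │
│   │↳ ↑│     │↓│ │
│ ╷ └───┤ ╶───┘ │ │
│ │     │↓ ← ← ↲│ │
│ ├───╴ │ ╶─┬───┘ │
│ │     │↳ ↓│     │
│ ├─────┴─┐ │ ╶─┐ │
│ │       │↓│   │ │
│ ╵ ╶─┐ ╶─┘ └───┘ │
│     │    ↳ → → B│
└─────┴───────────┘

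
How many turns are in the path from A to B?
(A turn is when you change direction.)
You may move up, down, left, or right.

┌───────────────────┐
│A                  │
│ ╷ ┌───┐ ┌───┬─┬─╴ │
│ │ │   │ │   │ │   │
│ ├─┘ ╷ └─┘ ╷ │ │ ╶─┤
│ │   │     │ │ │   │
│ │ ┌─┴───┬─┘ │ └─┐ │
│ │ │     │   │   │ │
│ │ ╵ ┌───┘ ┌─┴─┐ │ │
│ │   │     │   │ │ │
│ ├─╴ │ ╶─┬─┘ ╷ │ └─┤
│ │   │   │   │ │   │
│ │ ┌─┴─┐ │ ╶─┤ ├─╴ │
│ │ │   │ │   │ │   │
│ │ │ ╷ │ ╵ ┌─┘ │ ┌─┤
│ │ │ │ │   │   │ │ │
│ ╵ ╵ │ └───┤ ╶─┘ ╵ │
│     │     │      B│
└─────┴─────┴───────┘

Directions: down, down, down, down, down, down, down, down, right, up, up, up, right, up, left, up, up, right, up, right, down, right, right, up, right, down, down, left, down, left, left, down, right, down, down, right, up, up, right, up, right, down, down, down, left, down, right, right, right
Number of turns: 29

Solution:

┌───────────────────┐
│A                  │
│ ╷ ┌───┐ ┌───┬─┬─╴ │
│↓│ │↱ ↓│ │↱ ↓│ │   │
│ ├─┘ ╷ └─┘ ╷ │ │ ╶─┤
│↓│↱ ↑│↳ → ↑│↓│ │   │
│ │ ┌─┴───┬─┘ │ └─┐ │
│↓│↑│     │↓ ↲│   │ │
│ │ ╵ ┌───┘ ┌─┴─┐ │ │
│↓│↑ ↰│↓ ← ↲│↱ ↓│ │ │
│ ├─╴ │ ╶─┬─┘ ╷ │ └─┤
│↓│↱ ↑│↳ ↓│↱ ↑│↓│   │
│ │ ┌─┴─┐ │ ╶─┤ ├─╴ │
│↓│↑│   │↓│↑  │↓│   │
│ │ │ ╷ │ ╵ ┌─┘ │ ┌─┤
│↓│↑│ │ │↳ ↑│↓ ↲│ │ │
│ ╵ ╵ │ └───┤ ╶─┘ ╵ │
│↳ ↑  │     │↳ → → B│
└─────┴─────┴───────┘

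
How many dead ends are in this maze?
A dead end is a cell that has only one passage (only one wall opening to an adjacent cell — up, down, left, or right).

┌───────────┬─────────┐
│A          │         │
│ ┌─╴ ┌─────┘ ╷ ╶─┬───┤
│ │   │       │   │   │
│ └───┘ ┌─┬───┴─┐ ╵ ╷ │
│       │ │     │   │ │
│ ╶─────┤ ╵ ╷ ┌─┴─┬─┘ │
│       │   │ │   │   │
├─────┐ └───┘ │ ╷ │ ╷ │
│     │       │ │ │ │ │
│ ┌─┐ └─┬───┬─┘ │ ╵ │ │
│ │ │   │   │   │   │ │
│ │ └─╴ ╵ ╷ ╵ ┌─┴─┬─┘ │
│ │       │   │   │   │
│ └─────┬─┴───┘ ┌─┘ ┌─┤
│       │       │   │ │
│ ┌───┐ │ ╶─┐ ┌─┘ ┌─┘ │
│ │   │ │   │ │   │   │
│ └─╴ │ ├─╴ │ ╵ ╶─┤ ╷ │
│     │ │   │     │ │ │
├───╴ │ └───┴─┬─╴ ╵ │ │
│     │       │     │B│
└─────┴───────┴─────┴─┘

Checking each cell for number of passages:

Dead ends found at positions:
  (0, 5)
  (0, 10)
  (1, 1)
  (2, 4)
  (2, 7)
  (5, 1)
  (6, 8)
  (7, 10)
  (8, 1)
  (9, 4)
  (10, 0)
  (10, 6)
  (10, 7)
  (10, 10)
Total dead ends: 14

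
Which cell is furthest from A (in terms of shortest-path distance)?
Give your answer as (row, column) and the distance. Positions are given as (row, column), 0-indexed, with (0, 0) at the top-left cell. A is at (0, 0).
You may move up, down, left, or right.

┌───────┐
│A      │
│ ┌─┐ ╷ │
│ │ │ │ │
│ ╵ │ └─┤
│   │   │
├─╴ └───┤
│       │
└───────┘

Computing BFS distances from A to all cells:
Furthest cell: (3, 3)
Distance: 6 steps

Path from A to the furthest cell:

┌───────┐
│A      │
│ ┌─┐ ╷ │
│↓│ │ │ │
│ ╵ │ └─┤
│↳ ↓│   │
├─╴ └───┤
│  ↳ → B│
└───────┘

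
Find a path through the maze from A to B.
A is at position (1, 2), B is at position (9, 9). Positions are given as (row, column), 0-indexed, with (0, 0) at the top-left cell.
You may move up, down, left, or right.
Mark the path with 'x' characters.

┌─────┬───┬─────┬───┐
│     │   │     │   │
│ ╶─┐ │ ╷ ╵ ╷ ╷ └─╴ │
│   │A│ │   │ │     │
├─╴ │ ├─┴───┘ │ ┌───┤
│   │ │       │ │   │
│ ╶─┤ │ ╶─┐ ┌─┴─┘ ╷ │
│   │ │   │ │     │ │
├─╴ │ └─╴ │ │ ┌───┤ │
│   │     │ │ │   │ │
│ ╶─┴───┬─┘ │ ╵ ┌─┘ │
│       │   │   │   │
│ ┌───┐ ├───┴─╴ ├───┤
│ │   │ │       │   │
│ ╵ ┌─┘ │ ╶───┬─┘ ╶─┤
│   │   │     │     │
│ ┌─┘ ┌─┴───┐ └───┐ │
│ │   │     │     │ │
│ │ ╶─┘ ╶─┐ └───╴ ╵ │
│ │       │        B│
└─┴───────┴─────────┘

Finding the shortest path from (1, 2) to (9, 9):
Path length: 31 steps
Directions: up → left → left → down → right → down → left → down → right → down → left → down → right → right → right → down → down → left → down → left → down → right → right → up → right → right → down → right → right → right → right

Solution:

┌─────┬───┬─────┬───┐
│x x x│   │     │   │
│ ╶─┐ │ ╷ ╵ ╷ ╷ └─╴ │
│x x│A│ │   │ │     │
├─╴ │ ├─┴───┘ │ ┌───┤
│x x│ │       │ │   │
│ ╶─┤ │ ╶─┐ ┌─┴─┘ ╷ │
│x x│ │   │ │     │ │
├─╴ │ └─╴ │ │ ┌───┤ │
│x x│     │ │ │   │ │
│ ╶─┴───┬─┘ │ ╵ ┌─┘ │
│x x x x│   │   │   │
│ ┌───┐ ├───┴─╴ ├───┤
│ │   │x│       │   │
│ ╵ ┌─┘ │ ╶───┬─┘ ╶─┤
│   │x x│     │     │
│ ┌─┘ ┌─┴───┐ └───┐ │
│ │x x│x x x│     │ │
│ │ ╶─┘ ╶─┐ └───╴ ╵ │
│ │x x x  │x x x x B│
└─┴───────┴─────────┘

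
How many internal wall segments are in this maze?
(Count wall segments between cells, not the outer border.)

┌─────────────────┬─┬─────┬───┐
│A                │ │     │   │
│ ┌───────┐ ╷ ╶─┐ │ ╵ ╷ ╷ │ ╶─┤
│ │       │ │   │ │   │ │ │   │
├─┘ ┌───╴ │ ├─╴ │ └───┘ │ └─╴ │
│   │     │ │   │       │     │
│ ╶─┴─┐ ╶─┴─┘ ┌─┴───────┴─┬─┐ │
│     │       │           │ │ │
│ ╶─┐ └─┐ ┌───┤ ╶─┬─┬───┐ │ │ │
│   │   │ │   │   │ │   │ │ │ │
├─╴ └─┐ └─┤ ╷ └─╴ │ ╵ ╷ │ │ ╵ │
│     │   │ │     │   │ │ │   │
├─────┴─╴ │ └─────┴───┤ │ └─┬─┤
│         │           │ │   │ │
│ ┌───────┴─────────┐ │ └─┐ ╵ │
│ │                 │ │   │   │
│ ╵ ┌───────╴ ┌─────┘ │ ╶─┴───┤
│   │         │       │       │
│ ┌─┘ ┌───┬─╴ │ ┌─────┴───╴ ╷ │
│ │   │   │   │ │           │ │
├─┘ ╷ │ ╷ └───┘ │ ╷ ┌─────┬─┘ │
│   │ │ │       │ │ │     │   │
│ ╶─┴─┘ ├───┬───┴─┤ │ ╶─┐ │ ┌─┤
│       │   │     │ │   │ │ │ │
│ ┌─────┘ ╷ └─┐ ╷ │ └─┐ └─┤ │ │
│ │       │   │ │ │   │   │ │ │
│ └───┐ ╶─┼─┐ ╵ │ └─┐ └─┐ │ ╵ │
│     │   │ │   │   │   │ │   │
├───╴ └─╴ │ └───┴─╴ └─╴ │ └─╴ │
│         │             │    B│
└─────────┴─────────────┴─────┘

Counting internal wall segments:
Total internal walls: 196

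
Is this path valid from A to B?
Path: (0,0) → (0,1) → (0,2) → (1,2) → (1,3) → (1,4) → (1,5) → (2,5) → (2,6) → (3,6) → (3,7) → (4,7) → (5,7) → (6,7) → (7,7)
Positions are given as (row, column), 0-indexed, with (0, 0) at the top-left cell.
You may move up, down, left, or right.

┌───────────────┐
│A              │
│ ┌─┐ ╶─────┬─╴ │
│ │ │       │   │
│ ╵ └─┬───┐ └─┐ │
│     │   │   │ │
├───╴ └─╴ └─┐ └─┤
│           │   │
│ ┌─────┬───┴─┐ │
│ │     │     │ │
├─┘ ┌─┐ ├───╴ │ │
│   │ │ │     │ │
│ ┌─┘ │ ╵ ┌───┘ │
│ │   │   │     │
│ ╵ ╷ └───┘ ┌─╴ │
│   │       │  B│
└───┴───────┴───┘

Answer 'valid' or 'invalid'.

Checking path validity:
Result: All consecutive moves are passable.

valid

Correct solution:

┌───────────────┐
│A → ↓          │
│ ┌─┐ ╶─────┬─╴ │
│ │ │↳ → → ↓│   │
│ ╵ └─┬───┐ └─┐ │
│     │   │↳ ↓│ │
├───╴ └─╴ └─┐ └─┤
│           │↳ ↓│
│ ┌─────┬───┴─┐ │
│ │     │     │↓│
├─┘ ┌─┐ ├───╴ │ │
│   │ │ │     │↓│
│ ┌─┘ │ ╵ ┌───┘ │
│ │   │   │    ↓│
│ ╵ ╷ └───┘ ┌─╴ │
│   │       │  B│
└───┴───────┴───┘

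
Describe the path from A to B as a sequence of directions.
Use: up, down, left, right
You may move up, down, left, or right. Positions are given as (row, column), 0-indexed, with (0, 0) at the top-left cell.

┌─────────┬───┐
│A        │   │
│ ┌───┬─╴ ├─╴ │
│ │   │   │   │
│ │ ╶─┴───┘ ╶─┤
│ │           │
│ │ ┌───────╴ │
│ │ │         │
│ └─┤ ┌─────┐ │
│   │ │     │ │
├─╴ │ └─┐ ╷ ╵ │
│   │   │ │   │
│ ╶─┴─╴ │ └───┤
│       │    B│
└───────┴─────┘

Finding the path and converting it to directions:
Path through cells: (0,0) → (1,0) → (2,0) → (3,0) → (4,0) → (4,1) → (5,1) → (5,0) → (6,0) → (6,1) → (6,2) → (6,3) → (5,3) → (5,2) → (4,2) → (3,2) → (3,3) → (3,4) → (3,5) → (3,6) → (4,6) → (5,6) → (5,5) → (4,5) → (4,4) → (5,4) → (6,4) → (6,5) → (6,6)
Directions: down, down, down, down, right, down, left, down, right, right, right, up, left, up, up, right, right, right, right, down, down, left, up, left, down, down, right, right

Solution:

┌─────────┬───┐
│A        │   │
│ ┌───┬─╴ ├─╴ │
│↓│   │   │   │
│ │ ╶─┴───┘ ╶─┤
│↓│           │
│ │ ┌───────╴ │
│↓│ │↱ → → → ↓│
│ └─┤ ┌─────┐ │
│↳ ↓│↑│  ↓ ↰│↓│
├─╴ │ └─┐ ╷ ╵ │
│↓ ↲│↑ ↰│↓│↑ ↲│
│ ╶─┴─╴ │ └───┤
│↳ → → ↑│↳ → B│
└───────┴─────┘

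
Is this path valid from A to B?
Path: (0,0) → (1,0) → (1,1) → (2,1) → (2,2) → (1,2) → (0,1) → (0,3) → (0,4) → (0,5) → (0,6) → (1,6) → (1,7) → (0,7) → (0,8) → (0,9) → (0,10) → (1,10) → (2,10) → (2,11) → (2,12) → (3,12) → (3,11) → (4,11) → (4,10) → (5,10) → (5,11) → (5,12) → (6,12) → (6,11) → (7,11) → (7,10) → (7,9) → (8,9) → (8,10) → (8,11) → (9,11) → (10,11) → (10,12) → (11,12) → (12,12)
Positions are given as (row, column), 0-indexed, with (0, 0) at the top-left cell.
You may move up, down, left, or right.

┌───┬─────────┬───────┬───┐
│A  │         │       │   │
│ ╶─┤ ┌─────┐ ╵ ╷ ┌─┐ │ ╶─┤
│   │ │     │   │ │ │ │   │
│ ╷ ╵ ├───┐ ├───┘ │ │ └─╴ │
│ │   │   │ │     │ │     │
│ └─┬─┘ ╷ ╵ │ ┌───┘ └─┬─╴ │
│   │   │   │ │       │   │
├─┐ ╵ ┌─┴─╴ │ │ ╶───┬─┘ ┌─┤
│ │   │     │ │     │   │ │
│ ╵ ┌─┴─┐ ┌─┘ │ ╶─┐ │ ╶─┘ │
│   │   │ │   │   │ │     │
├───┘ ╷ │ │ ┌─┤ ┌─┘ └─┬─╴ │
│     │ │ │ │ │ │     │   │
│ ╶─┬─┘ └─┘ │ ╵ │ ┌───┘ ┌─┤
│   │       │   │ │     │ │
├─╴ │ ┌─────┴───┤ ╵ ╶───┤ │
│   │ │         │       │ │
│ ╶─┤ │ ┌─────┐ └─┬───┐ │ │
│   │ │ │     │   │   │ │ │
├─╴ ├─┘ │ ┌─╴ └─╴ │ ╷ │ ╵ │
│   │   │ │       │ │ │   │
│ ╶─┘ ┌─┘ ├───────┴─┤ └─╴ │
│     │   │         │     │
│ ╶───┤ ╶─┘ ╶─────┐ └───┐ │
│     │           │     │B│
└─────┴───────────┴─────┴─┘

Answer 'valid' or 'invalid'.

Checking path validity:
Result: Invalid move at step 6: cannot move from (1, 2) to (0, 1).

invalid

Correct solution:

┌───┬─────────┬───────┬───┐
│A  │↱ → → → ↓│↱ → → ↓│   │
│ ╶─┤ ┌─────┐ ╵ ╷ ┌─┐ │ ╶─┤
│↳ ↓│↑│     │↳ ↑│ │ │↓│   │
│ ╷ ╵ ├───┐ ├───┘ │ │ └─╴ │
│ │↳ ↑│   │ │     │ │↳ → ↓│
│ └─┬─┘ ╷ ╵ │ ┌───┘ └─┬─╴ │
│   │   │   │ │       │↓ ↲│
├─┐ ╵ ┌─┴─╴ │ │ ╶───┬─┘ ┌─┤
│ │   │     │ │     │↓ ↲│ │
│ ╵ ┌─┴─┐ ┌─┘ │ ╶─┐ │ ╶─┘ │
│   │   │ │   │   │ │↳ → ↓│
├───┘ ╷ │ │ ┌─┤ ┌─┘ └─┬─╴ │
│     │ │ │ │ │ │     │↓ ↲│
│ ╶─┬─┘ └─┘ │ ╵ │ ┌───┘ ┌─┤
│   │       │   │ │↓ ← ↲│ │
├─╴ │ ┌─────┴───┤ ╵ ╶───┤ │
│   │ │         │  ↳ → ↓│ │
│ ╶─┤ │ ┌─────┐ └─┬───┐ │ │
│   │ │ │     │   │   │↓│ │
├─╴ ├─┘ │ ┌─╴ └─╴ │ ╷ │ ╵ │
│   │   │ │       │ │ │↳ ↓│
│ ╶─┘ ┌─┘ ├───────┴─┤ └─╴ │
│     │   │         │    ↓│
│ ╶───┤ ╶─┘ ╶─────┐ └───┐ │
│     │           │     │B│
└─────┴───────────┴─────┴─┘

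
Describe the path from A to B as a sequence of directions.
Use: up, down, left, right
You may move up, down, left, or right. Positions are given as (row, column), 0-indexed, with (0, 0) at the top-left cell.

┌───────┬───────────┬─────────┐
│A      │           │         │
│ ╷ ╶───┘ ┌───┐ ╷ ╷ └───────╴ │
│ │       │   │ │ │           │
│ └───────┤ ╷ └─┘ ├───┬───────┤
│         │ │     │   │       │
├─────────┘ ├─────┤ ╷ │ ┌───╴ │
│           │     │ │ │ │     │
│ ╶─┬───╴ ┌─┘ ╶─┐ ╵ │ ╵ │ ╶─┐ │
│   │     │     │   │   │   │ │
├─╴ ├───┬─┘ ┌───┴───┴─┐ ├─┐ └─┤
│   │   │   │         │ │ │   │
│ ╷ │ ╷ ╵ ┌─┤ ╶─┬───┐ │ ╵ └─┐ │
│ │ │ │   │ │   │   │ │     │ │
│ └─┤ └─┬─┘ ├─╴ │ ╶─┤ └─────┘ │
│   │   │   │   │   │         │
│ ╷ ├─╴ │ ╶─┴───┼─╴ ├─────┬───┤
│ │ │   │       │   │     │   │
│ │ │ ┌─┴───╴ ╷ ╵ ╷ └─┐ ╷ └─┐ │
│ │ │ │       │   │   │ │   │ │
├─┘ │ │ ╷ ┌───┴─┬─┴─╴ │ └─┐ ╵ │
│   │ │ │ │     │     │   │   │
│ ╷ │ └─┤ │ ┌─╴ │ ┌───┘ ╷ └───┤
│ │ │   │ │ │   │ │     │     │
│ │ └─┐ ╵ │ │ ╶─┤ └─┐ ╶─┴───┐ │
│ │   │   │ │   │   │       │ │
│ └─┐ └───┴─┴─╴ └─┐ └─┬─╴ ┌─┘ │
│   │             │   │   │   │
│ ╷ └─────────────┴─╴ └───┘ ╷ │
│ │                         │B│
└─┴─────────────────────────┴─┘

Finding the path and converting it to directions:
Path through cells: (0,0) → (0,1) → (1,1) → (1,2) → (1,3) → (1,4) → (0,4) → (0,5) → (0,6) → (0,7) → (0,8) → (1,8) → (2,8) → (2,7) → (2,6) → (1,6) → (1,5) → (2,5) → (3,5) → (3,4) → (3,3) → (3,2) → (3,1) → (3,0) → (4,0) → (4,1) → (5,1) → (5,0) → (6,0) → (7,0) → (7,1) → (8,1) → (9,1) → (10,1) → (10,0) → (11,0) → (12,0) → (13,0) → (13,1) → (14,1) → (14,2) → (14,3) → (14,4) → (14,5) → (14,6) → (14,7) → (14,8) → (14,9) → (14,10) → (14,11) → (14,12) → (14,13) → (13,13) → (13,14) → (14,14)
Directions: right, down, right, right, right, up, right, right, right, right, down, down, left, left, up, left, down, down, left, left, left, left, left, down, right, down, left, down, down, right, down, down, down, left, down, down, down, right, down, right, right, right, right, right, right, right, right, right, right, right, right, up, right, down

Solution:

┌───────┬───────────┬─────────┐
│A ↓    │↱ → → → ↓  │         │
│ ╷ ╶───┘ ┌───┐ ╷ ╷ └───────╴ │
│ │↳ → → ↑│↓ ↰│ │↓│           │
│ └───────┤ ╷ └─┘ ├───┬───────┤
│         │↓│↑ ← ↲│   │       │
├─────────┘ ├─────┤ ╷ │ ┌───╴ │
│↓ ← ← ← ← ↲│     │ │ │ │     │
│ ╶─┬───╴ ┌─┘ ╶─┐ ╵ │ ╵ │ ╶─┐ │
│↳ ↓│     │     │   │   │   │ │
├─╴ ├───┬─┘ ┌───┴───┴─┐ ├─┐ └─┤
│↓ ↲│   │   │         │ │ │   │
│ ╷ │ ╷ ╵ ┌─┤ ╶─┬───┐ │ ╵ └─┐ │
│↓│ │ │   │ │   │   │ │     │ │
│ └─┤ └─┬─┘ ├─╴ │ ╶─┤ └─────┘ │
│↳ ↓│   │   │   │   │         │
│ ╷ ├─╴ │ ╶─┴───┼─╴ ├─────┬───┤
│ │↓│   │       │   │     │   │
│ │ │ ┌─┴───╴ ╷ ╵ ╷ └─┐ ╷ └─┐ │
│ │↓│ │       │   │   │ │   │ │
├─┘ │ │ ╷ ┌───┴─┬─┴─╴ │ └─┐ ╵ │
│↓ ↲│ │ │ │     │     │   │   │
│ ╷ │ └─┤ │ ┌─╴ │ ┌───┘ ╷ └───┤
│↓│ │   │ │ │   │ │     │     │
│ │ └─┐ ╵ │ │ ╶─┤ └─┐ ╶─┴───┐ │
│↓│   │   │ │   │   │       │ │
│ └─┐ └───┴─┴─╴ └─┐ └─┬─╴ ┌─┘ │
│↳ ↓│             │   │   │↱ ↓│
│ ╷ └─────────────┴─╴ └───┘ ╷ │
│ │↳ → → → → → → → → → → → ↑│B│
└─┴─────────────────────────┴─┘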